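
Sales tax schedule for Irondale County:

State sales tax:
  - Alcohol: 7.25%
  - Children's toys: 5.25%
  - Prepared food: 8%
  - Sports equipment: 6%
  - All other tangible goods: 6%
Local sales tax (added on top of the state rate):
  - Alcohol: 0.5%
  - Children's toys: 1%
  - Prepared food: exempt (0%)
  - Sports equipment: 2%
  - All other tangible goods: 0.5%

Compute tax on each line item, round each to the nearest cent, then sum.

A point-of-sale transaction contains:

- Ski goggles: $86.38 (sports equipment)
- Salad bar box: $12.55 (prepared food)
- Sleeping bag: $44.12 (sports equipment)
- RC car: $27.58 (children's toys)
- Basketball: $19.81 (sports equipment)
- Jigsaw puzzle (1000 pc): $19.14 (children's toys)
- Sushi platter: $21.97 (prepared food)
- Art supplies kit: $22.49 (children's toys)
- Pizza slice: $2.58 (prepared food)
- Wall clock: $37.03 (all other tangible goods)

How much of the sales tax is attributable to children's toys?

RC car $27.58: children's toys → 5.25% + 1% local = 6.25% → $1.72
Jigsaw puzzle (1000 pc) $19.14: children's toys → 5.25% + 1% local = 6.25% → $1.20
Art supplies kit $22.49: children's toys → 5.25% + 1% local = 6.25% → $1.41
Tax on children's toys = $1.72 + $1.20 + $1.41 = $4.33

$4.33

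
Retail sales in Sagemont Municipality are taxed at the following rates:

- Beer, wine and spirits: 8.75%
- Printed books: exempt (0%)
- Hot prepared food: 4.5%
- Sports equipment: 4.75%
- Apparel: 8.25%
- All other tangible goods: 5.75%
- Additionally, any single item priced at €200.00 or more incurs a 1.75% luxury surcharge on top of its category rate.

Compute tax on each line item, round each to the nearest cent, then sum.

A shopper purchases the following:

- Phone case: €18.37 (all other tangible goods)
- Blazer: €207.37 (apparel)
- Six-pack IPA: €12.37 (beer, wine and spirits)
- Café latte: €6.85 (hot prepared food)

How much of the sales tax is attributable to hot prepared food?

Café latte €6.85: hot prepared food → 4.5% → €0.31
Tax on hot prepared food = €0.31

€0.31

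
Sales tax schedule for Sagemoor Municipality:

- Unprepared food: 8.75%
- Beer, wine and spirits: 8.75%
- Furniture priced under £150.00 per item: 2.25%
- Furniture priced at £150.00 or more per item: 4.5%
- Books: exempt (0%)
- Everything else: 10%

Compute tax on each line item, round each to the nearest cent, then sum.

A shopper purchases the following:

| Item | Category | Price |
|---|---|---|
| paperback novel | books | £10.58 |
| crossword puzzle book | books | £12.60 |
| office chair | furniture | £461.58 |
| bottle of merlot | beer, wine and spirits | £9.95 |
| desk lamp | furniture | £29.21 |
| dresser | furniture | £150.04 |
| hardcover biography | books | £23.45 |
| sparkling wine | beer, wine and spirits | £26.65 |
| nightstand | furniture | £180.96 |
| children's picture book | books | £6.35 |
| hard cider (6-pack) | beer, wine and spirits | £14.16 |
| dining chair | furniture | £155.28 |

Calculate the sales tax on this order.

£47.75

Paperback novel £10.58: books → 0% → £0.00
Crossword puzzle book £12.60: books → 0% → £0.00
Office chair £461.58: furniture, £150.00 or more → 4.5% → £20.77
Bottle of merlot £9.95: beer, wine and spirits → 8.75% → £0.87
Desk lamp £29.21: furniture, under £150.00 → 2.25% → £0.66
Dresser £150.04: furniture, £150.00 or more → 4.5% → £6.75
Hardcover biography £23.45: books → 0% → £0.00
Sparkling wine £26.65: beer, wine and spirits → 8.75% → £2.33
Nightstand £180.96: furniture, £150.00 or more → 4.5% → £8.14
Children's picture book £6.35: books → 0% → £0.00
Hard cider (6-pack) £14.16: beer, wine and spirits → 8.75% → £1.24
Dining chair £155.28: furniture, £150.00 or more → 4.5% → £6.99
Total tax = £20.77 + £0.87 + £0.66 + £6.75 + £2.33 + £8.14 + £1.24 + £6.99 = £47.75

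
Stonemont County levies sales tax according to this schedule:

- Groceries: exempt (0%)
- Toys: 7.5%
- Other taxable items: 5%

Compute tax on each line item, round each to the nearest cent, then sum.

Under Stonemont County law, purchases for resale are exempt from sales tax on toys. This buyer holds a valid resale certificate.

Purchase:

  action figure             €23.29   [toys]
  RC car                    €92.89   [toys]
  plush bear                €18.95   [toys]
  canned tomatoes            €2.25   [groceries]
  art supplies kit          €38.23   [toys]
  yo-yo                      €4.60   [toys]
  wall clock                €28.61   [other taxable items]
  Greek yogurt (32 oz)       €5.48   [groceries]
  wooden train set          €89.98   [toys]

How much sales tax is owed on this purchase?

Action figure €23.29: toys, buyer-exempt → 0% → €0.00
RC car €92.89: toys, buyer-exempt → 0% → €0.00
Plush bear €18.95: toys, buyer-exempt → 0% → €0.00
Canned tomatoes €2.25: groceries → 0% → €0.00
Art supplies kit €38.23: toys, buyer-exempt → 0% → €0.00
Yo-yo €4.60: toys, buyer-exempt → 0% → €0.00
Wall clock €28.61: other taxable items → 5% → €1.43
Greek yogurt (32 oz) €5.48: groceries → 0% → €0.00
Wooden train set €89.98: toys, buyer-exempt → 0% → €0.00
Total tax = €1.43

€1.43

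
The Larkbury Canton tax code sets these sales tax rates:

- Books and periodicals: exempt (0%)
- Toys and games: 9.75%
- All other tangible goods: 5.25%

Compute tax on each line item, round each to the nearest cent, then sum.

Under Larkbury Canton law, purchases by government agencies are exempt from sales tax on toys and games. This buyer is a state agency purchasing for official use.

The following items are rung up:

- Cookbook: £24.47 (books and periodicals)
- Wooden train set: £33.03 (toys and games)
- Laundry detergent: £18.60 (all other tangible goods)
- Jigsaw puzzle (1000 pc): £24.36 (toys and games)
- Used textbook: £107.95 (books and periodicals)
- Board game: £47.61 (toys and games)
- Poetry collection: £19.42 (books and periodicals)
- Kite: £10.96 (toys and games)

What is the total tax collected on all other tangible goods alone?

Laundry detergent £18.60: all other tangible goods → 5.25% → £0.98
Tax on all other tangible goods = £0.98

£0.98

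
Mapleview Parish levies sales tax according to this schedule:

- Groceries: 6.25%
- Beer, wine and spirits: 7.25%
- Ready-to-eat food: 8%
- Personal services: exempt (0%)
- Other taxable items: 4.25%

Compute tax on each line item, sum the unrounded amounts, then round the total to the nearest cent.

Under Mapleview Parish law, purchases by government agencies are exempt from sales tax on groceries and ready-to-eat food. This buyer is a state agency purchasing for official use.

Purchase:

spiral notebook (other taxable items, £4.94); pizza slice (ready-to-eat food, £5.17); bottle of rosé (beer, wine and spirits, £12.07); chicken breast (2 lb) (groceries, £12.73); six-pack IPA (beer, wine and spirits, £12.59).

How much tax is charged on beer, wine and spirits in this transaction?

£1.79

Bottle of rosé £12.07: beer, wine and spirits → 7.25% → £0.875075
Six-pack IPA £12.59: beer, wine and spirits → 7.25% → £0.912775
Tax on beer, wine and spirits: unrounded sum = £1.78785 → £1.79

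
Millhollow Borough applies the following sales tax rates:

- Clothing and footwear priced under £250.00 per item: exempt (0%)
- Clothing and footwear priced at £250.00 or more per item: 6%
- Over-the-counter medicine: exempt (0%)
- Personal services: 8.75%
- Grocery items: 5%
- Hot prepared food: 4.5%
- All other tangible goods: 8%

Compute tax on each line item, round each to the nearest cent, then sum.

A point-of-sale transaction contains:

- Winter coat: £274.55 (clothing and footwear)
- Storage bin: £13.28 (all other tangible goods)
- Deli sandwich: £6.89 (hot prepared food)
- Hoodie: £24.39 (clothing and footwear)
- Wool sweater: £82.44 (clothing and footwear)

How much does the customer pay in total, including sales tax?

£419.39

Winter coat £274.55: clothing and footwear, £250.00 or more → 6% → £16.47
Storage bin £13.28: all other tangible goods → 8% → £1.06
Deli sandwich £6.89: hot prepared food → 4.5% → £0.31
Hoodie £24.39: clothing and footwear, under £250.00 → 0% → £0.00
Wool sweater £82.44: clothing and footwear, under £250.00 → 0% → £0.00
Subtotal = £401.55; tax = £17.84; total due = £419.39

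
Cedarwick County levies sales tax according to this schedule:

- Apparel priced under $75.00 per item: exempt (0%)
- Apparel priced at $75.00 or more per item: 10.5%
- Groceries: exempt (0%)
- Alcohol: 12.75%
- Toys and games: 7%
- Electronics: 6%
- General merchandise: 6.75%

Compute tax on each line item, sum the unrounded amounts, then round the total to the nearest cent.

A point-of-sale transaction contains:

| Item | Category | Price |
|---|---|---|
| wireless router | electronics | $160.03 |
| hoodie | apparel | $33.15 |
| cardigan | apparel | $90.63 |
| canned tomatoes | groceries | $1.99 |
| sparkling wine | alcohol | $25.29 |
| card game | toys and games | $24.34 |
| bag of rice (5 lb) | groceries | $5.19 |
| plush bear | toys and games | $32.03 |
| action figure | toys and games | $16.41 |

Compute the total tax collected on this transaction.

Wireless router $160.03: electronics → 6% → $9.6018
Hoodie $33.15: apparel, under $75.00 → 0% → $0.00
Cardigan $90.63: apparel, $75.00 or more → 10.5% → $9.51615
Canned tomatoes $1.99: groceries → 0% → $0.00
Sparkling wine $25.29: alcohol → 12.75% → $3.224475
Card game $24.34: toys and games → 7% → $1.7038
Bag of rice (5 lb) $5.19: groceries → 0% → $0.00
Plush bear $32.03: toys and games → 7% → $2.2421
Action figure $16.41: toys and games → 7% → $1.1487
Unrounded tax sum = $27.437025 → $27.44

$27.44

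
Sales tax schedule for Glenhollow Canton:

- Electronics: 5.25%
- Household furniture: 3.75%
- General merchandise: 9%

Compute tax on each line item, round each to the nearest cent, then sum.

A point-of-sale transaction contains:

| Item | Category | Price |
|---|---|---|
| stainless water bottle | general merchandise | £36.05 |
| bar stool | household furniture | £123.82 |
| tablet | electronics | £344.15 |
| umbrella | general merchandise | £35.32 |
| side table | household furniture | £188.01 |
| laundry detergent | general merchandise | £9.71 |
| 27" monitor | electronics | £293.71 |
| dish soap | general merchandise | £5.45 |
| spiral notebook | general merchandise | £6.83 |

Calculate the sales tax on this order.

Stainless water bottle £36.05: general merchandise → 9% → £3.24
Bar stool £123.82: household furniture → 3.75% → £4.64
Tablet £344.15: electronics → 5.25% → £18.07
Umbrella £35.32: general merchandise → 9% → £3.18
Side table £188.01: household furniture → 3.75% → £7.05
Laundry detergent £9.71: general merchandise → 9% → £0.87
27" monitor £293.71: electronics → 5.25% → £15.42
Dish soap £5.45: general merchandise → 9% → £0.49
Spiral notebook £6.83: general merchandise → 9% → £0.61
Total tax = £3.24 + £4.64 + £18.07 + £3.18 + £7.05 + £0.87 + £15.42 + £0.49 + £0.61 = £53.57

£53.57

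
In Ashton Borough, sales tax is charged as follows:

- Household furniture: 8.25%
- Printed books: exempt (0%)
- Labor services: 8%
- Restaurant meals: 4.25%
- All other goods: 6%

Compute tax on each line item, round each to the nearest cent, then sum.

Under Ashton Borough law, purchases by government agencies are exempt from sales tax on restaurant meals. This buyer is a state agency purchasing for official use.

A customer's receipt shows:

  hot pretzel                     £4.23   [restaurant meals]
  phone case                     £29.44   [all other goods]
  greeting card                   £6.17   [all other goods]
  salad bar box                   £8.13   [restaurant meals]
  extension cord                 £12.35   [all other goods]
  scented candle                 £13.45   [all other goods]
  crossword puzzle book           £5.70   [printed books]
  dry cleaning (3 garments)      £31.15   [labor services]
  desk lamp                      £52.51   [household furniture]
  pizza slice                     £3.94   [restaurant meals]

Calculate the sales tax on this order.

£10.51

Hot pretzel £4.23: restaurant meals, buyer-exempt → 0% → £0.00
Phone case £29.44: all other goods → 6% → £1.77
Greeting card £6.17: all other goods → 6% → £0.37
Salad bar box £8.13: restaurant meals, buyer-exempt → 0% → £0.00
Extension cord £12.35: all other goods → 6% → £0.74
Scented candle £13.45: all other goods → 6% → £0.81
Crossword puzzle book £5.70: printed books → 0% → £0.00
Dry cleaning (3 garments) £31.15: labor services → 8% → £2.49
Desk lamp £52.51: household furniture → 8.25% → £4.33
Pizza slice £3.94: restaurant meals, buyer-exempt → 0% → £0.00
Total tax = £1.77 + £0.37 + £0.74 + £0.81 + £2.49 + £4.33 = £10.51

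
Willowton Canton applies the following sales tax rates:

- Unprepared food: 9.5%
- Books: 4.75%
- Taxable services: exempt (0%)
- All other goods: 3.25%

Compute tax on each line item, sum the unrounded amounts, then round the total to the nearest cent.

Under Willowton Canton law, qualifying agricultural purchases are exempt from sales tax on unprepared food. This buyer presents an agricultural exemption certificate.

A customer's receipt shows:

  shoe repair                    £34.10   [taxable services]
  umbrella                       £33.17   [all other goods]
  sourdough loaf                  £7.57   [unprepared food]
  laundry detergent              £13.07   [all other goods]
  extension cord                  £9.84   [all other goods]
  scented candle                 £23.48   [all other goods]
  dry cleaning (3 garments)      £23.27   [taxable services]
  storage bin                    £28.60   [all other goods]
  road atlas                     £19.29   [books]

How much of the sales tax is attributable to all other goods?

Umbrella £33.17: all other goods → 3.25% → £1.078025
Laundry detergent £13.07: all other goods → 3.25% → £0.424775
Extension cord £9.84: all other goods → 3.25% → £0.3198
Scented candle £23.48: all other goods → 3.25% → £0.7631
Storage bin £28.60: all other goods → 3.25% → £0.9295
Tax on all other goods: unrounded sum = £3.5152 → £3.52

£3.52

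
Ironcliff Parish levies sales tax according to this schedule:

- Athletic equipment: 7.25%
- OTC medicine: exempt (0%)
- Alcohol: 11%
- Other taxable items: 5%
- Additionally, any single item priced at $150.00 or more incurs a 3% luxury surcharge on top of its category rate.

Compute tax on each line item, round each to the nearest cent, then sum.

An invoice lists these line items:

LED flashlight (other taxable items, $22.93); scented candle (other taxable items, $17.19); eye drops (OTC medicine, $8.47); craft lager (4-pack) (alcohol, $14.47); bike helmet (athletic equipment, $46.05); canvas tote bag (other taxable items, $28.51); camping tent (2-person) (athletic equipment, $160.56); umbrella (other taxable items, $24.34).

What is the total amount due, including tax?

LED flashlight $22.93: other taxable items → 5% → $1.15
Scented candle $17.19: other taxable items → 5% → $0.86
Eye drops $8.47: OTC medicine → 0% → $0.00
Craft lager (4-pack) $14.47: alcohol → 11% → $1.59
Bike helmet $46.05: athletic equipment → 7.25% → $3.34
Canvas tote bag $28.51: other taxable items → 5% → $1.43
Camping tent (2-person) $160.56: athletic equipment → 7.25% + 3% surcharge = 10.25% → $16.46
Umbrella $24.34: other taxable items → 5% → $1.22
Subtotal = $322.52; tax = $26.05; total due = $348.57

$348.57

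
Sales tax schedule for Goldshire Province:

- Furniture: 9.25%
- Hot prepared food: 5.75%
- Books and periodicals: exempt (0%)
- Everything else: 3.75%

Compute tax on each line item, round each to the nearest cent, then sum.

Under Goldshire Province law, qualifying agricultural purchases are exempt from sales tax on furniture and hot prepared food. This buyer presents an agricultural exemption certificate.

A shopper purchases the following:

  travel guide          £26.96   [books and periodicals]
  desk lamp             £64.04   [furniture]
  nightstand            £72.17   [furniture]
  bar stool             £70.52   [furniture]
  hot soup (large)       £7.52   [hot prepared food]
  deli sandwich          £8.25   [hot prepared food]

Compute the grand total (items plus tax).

Travel guide £26.96: books and periodicals → 0% → £0.00
Desk lamp £64.04: furniture, buyer-exempt → 0% → £0.00
Nightstand £72.17: furniture, buyer-exempt → 0% → £0.00
Bar stool £70.52: furniture, buyer-exempt → 0% → £0.00
Hot soup (large) £7.52: hot prepared food, buyer-exempt → 0% → £0.00
Deli sandwich £8.25: hot prepared food, buyer-exempt → 0% → £0.00
Subtotal = £249.46; tax = £0.00; total due = £249.46

£249.46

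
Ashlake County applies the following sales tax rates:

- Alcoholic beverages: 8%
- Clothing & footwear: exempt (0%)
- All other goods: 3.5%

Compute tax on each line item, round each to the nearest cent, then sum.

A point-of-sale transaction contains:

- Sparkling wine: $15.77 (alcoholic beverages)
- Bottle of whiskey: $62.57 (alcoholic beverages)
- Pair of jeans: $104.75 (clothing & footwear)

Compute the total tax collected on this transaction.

$6.27

Sparkling wine $15.77: alcoholic beverages → 8% → $1.26
Bottle of whiskey $62.57: alcoholic beverages → 8% → $5.01
Pair of jeans $104.75: clothing & footwear → 0% → $0.00
Total tax = $1.26 + $5.01 = $6.27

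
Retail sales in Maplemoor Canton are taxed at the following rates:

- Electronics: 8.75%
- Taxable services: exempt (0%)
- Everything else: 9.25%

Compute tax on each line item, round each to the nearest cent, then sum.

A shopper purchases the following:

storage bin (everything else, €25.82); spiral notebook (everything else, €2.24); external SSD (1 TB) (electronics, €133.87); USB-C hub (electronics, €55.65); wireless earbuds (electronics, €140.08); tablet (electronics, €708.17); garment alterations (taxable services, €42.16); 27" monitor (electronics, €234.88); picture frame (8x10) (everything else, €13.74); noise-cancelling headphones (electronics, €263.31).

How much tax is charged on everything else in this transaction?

€3.87

Storage bin €25.82: everything else → 9.25% → €2.39
Spiral notebook €2.24: everything else → 9.25% → €0.21
Picture frame (8x10) €13.74: everything else → 9.25% → €1.27
Tax on everything else = €2.39 + €0.21 + €1.27 = €3.87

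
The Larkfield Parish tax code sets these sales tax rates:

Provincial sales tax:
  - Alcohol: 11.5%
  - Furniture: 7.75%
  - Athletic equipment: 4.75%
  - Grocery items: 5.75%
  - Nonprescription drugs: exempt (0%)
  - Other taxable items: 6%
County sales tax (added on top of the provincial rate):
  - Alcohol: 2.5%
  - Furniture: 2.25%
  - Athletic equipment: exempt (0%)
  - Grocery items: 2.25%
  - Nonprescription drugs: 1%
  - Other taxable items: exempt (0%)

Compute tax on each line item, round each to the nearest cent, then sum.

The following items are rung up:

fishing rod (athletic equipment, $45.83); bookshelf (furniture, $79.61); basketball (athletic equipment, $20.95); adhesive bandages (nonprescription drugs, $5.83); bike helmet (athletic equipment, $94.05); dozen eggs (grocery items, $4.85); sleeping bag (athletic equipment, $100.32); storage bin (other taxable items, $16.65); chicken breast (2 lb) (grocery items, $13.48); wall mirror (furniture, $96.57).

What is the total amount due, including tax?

$510.71

Fishing rod $45.83: athletic equipment → 4.75% + 0% county = 4.75% → $2.18
Bookshelf $79.61: furniture → 7.75% + 2.25% county = 10% → $7.96
Basketball $20.95: athletic equipment → 4.75% + 0% county = 4.75% → $1.00
Adhesive bandages $5.83: nonprescription drugs → 0% + 1% county = 1% → $0.06
Bike helmet $94.05: athletic equipment → 4.75% + 0% county = 4.75% → $4.47
Dozen eggs $4.85: grocery items → 5.75% + 2.25% county = 8% → $0.39
Sleeping bag $100.32: athletic equipment → 4.75% + 0% county = 4.75% → $4.77
Storage bin $16.65: other taxable items → 6% + 0% county = 6% → $1.00
Chicken breast (2 lb) $13.48: grocery items → 5.75% + 2.25% county = 8% → $1.08
Wall mirror $96.57: furniture → 7.75% + 2.25% county = 10% → $9.66
Subtotal = $478.14; tax = $32.57; total due = $510.71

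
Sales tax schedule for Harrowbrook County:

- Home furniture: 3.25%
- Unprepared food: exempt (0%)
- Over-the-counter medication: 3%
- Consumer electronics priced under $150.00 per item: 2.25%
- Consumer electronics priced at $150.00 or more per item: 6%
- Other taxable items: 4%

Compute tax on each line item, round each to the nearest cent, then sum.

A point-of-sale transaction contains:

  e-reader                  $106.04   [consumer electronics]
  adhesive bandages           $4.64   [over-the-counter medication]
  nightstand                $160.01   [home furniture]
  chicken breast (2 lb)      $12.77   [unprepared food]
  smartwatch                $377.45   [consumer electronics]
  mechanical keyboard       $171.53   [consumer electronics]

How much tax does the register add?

$40.67

E-reader $106.04: consumer electronics, under $150.00 → 2.25% → $2.39
Adhesive bandages $4.64: over-the-counter medication → 3% → $0.14
Nightstand $160.01: home furniture → 3.25% → $5.20
Chicken breast (2 lb) $12.77: unprepared food → 0% → $0.00
Smartwatch $377.45: consumer electronics, $150.00 or more → 6% → $22.65
Mechanical keyboard $171.53: consumer electronics, $150.00 or more → 6% → $10.29
Total tax = $2.39 + $0.14 + $5.20 + $22.65 + $10.29 = $40.67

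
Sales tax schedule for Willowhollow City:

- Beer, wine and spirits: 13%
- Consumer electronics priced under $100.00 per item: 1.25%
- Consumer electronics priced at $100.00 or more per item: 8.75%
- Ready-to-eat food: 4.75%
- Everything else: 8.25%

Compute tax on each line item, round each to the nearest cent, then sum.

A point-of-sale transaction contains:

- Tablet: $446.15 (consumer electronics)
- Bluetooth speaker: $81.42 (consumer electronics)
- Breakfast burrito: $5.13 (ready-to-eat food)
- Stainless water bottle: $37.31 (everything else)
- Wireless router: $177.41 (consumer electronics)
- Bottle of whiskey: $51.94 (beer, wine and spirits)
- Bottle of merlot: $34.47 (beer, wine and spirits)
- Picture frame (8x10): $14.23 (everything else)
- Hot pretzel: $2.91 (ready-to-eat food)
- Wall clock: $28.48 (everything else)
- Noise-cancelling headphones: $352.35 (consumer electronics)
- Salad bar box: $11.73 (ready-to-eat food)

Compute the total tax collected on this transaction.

Tablet $446.15: consumer electronics, $100.00 or more → 8.75% → $39.04
Bluetooth speaker $81.42: consumer electronics, under $100.00 → 1.25% → $1.02
Breakfast burrito $5.13: ready-to-eat food → 4.75% → $0.24
Stainless water bottle $37.31: everything else → 8.25% → $3.08
Wireless router $177.41: consumer electronics, $100.00 or more → 8.75% → $15.52
Bottle of whiskey $51.94: beer, wine and spirits → 13% → $6.75
Bottle of merlot $34.47: beer, wine and spirits → 13% → $4.48
Picture frame (8x10) $14.23: everything else → 8.25% → $1.17
Hot pretzel $2.91: ready-to-eat food → 4.75% → $0.14
Wall clock $28.48: everything else → 8.25% → $2.35
Noise-cancelling headphones $352.35: consumer electronics, $100.00 or more → 8.75% → $30.83
Salad bar box $11.73: ready-to-eat food → 4.75% → $0.56
Total tax = $39.04 + $1.02 + $0.24 + $3.08 + $15.52 + $6.75 + $4.48 + $1.17 + $0.14 + $2.35 + $30.83 + $0.56 = $105.18

$105.18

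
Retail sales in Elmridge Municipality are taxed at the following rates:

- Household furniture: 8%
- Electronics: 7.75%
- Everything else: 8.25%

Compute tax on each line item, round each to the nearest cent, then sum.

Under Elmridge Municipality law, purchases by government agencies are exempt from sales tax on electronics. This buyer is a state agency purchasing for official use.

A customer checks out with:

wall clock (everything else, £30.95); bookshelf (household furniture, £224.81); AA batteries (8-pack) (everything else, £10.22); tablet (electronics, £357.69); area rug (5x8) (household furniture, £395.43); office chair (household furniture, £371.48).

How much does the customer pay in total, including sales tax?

£1473.30

Wall clock £30.95: everything else → 8.25% → £2.55
Bookshelf £224.81: household furniture → 8% → £17.98
AA batteries (8-pack) £10.22: everything else → 8.25% → £0.84
Tablet £357.69: electronics, buyer-exempt → 0% → £0.00
Area rug (5x8) £395.43: household furniture → 8% → £31.63
Office chair £371.48: household furniture → 8% → £29.72
Subtotal = £1390.58; tax = £82.72; total due = £1473.30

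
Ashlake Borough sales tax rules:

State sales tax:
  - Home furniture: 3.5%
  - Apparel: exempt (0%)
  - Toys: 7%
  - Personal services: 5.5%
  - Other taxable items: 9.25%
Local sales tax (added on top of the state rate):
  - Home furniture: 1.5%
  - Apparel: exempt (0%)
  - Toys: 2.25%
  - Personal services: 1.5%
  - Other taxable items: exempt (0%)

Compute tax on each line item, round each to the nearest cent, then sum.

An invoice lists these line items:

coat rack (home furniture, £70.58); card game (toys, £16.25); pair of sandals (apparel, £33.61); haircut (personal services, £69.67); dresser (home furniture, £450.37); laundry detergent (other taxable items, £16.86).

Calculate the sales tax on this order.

Coat rack £70.58: home furniture → 3.5% + 1.5% local = 5% → £3.53
Card game £16.25: toys → 7% + 2.25% local = 9.25% → £1.50
Pair of sandals £33.61: apparel → 0% + 0% local = 0% → £0.00
Haircut £69.67: personal services → 5.5% + 1.5% local = 7% → £4.88
Dresser £450.37: home furniture → 3.5% + 1.5% local = 5% → £22.52
Laundry detergent £16.86: other taxable items → 9.25% + 0% local = 9.25% → £1.56
Total tax = £3.53 + £1.50 + £4.88 + £22.52 + £1.56 = £33.99

£33.99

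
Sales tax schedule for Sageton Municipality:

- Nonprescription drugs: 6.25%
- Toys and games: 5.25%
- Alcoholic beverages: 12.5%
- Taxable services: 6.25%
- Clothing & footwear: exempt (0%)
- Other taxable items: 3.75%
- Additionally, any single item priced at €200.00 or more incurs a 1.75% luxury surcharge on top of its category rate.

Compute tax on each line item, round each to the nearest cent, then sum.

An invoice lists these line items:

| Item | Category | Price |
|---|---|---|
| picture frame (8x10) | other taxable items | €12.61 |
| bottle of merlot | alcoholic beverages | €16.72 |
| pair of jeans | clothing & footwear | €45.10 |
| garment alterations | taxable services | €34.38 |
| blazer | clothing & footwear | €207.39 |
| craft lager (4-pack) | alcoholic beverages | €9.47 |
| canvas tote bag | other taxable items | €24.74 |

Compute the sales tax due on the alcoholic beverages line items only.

Bottle of merlot €16.72: alcoholic beverages → 12.5% → €2.09
Craft lager (4-pack) €9.47: alcoholic beverages → 12.5% → €1.18
Tax on alcoholic beverages = €2.09 + €1.18 = €3.27

€3.27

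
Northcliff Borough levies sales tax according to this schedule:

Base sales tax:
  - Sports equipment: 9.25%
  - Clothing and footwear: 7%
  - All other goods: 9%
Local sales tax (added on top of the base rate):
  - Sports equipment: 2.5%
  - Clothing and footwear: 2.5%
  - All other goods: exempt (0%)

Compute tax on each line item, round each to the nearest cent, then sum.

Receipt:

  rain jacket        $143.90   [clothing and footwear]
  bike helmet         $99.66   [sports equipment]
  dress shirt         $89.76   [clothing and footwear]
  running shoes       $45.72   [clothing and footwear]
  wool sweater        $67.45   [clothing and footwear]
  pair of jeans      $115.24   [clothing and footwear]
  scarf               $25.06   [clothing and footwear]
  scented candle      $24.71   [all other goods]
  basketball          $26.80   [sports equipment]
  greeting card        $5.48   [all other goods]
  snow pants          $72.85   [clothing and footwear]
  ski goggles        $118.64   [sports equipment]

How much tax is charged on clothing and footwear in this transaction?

$53.20

Rain jacket $143.90: clothing and footwear → 7% + 2.5% local = 9.5% → $13.67
Dress shirt $89.76: clothing and footwear → 7% + 2.5% local = 9.5% → $8.53
Running shoes $45.72: clothing and footwear → 7% + 2.5% local = 9.5% → $4.34
Wool sweater $67.45: clothing and footwear → 7% + 2.5% local = 9.5% → $6.41
Pair of jeans $115.24: clothing and footwear → 7% + 2.5% local = 9.5% → $10.95
Scarf $25.06: clothing and footwear → 7% + 2.5% local = 9.5% → $2.38
Snow pants $72.85: clothing and footwear → 7% + 2.5% local = 9.5% → $6.92
Tax on clothing and footwear = $13.67 + $8.53 + $4.34 + $6.41 + $10.95 + $2.38 + $6.92 = $53.20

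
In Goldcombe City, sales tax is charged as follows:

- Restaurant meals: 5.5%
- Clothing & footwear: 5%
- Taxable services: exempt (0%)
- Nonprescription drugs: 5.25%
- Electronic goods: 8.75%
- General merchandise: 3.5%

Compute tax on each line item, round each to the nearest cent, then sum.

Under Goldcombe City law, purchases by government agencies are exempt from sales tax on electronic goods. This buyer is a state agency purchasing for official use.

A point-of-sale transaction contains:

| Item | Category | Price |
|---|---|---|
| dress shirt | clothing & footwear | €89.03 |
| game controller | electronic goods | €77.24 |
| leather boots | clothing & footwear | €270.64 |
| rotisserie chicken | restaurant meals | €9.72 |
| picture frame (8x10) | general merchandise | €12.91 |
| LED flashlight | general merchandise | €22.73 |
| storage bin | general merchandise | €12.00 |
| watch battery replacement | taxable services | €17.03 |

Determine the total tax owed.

Dress shirt €89.03: clothing & footwear → 5% → €4.45
Game controller €77.24: electronic goods, buyer-exempt → 0% → €0.00
Leather boots €270.64: clothing & footwear → 5% → €13.53
Rotisserie chicken €9.72: restaurant meals → 5.5% → €0.53
Picture frame (8x10) €12.91: general merchandise → 3.5% → €0.45
LED flashlight €22.73: general merchandise → 3.5% → €0.80
Storage bin €12.00: general merchandise → 3.5% → €0.42
Watch battery replacement €17.03: taxable services → 0% → €0.00
Total tax = €4.45 + €13.53 + €0.53 + €0.45 + €0.80 + €0.42 = €20.18

€20.18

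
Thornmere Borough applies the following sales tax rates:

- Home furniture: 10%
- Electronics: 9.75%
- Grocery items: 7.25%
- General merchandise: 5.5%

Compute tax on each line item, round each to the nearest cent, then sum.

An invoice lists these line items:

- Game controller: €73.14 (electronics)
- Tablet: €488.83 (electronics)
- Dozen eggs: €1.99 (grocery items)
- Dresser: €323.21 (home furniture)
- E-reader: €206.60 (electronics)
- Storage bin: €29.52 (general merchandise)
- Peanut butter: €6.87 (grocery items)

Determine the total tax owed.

Game controller €73.14: electronics → 9.75% → €7.13
Tablet €488.83: electronics → 9.75% → €47.66
Dozen eggs €1.99: grocery items → 7.25% → €0.14
Dresser €323.21: home furniture → 10% → €32.32
E-reader €206.60: electronics → 9.75% → €20.14
Storage bin €29.52: general merchandise → 5.5% → €1.62
Peanut butter €6.87: grocery items → 7.25% → €0.50
Total tax = €7.13 + €47.66 + €0.14 + €32.32 + €20.14 + €1.62 + €0.50 = €109.51

€109.51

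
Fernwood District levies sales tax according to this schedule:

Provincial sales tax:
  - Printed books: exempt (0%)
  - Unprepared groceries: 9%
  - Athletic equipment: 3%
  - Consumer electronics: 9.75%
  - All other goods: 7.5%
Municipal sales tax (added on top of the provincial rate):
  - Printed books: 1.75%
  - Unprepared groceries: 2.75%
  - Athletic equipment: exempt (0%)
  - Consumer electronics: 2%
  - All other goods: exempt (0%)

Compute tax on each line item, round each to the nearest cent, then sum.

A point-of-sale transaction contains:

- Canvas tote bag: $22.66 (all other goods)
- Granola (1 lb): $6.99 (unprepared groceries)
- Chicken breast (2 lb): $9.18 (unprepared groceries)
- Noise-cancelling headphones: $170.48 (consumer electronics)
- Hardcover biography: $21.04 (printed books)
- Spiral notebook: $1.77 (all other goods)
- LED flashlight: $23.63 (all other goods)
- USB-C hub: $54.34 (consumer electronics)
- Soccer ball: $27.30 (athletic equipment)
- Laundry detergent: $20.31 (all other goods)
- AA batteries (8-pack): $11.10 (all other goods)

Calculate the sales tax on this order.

Canvas tote bag $22.66: all other goods → 7.5% + 0% municipal = 7.5% → $1.70
Granola (1 lb) $6.99: unprepared groceries → 9% + 2.75% municipal = 11.75% → $0.82
Chicken breast (2 lb) $9.18: unprepared groceries → 9% + 2.75% municipal = 11.75% → $1.08
Noise-cancelling headphones $170.48: consumer electronics → 9.75% + 2% municipal = 11.75% → $20.03
Hardcover biography $21.04: printed books → 0% + 1.75% municipal = 1.75% → $0.37
Spiral notebook $1.77: all other goods → 7.5% + 0% municipal = 7.5% → $0.13
LED flashlight $23.63: all other goods → 7.5% + 0% municipal = 7.5% → $1.77
USB-C hub $54.34: consumer electronics → 9.75% + 2% municipal = 11.75% → $6.38
Soccer ball $27.30: athletic equipment → 3% + 0% municipal = 3% → $0.82
Laundry detergent $20.31: all other goods → 7.5% + 0% municipal = 7.5% → $1.52
AA batteries (8-pack) $11.10: all other goods → 7.5% + 0% municipal = 7.5% → $0.83
Total tax = $1.70 + $0.82 + $1.08 + $20.03 + $0.37 + $0.13 + $1.77 + $6.38 + $0.82 + $1.52 + $0.83 = $35.45

$35.45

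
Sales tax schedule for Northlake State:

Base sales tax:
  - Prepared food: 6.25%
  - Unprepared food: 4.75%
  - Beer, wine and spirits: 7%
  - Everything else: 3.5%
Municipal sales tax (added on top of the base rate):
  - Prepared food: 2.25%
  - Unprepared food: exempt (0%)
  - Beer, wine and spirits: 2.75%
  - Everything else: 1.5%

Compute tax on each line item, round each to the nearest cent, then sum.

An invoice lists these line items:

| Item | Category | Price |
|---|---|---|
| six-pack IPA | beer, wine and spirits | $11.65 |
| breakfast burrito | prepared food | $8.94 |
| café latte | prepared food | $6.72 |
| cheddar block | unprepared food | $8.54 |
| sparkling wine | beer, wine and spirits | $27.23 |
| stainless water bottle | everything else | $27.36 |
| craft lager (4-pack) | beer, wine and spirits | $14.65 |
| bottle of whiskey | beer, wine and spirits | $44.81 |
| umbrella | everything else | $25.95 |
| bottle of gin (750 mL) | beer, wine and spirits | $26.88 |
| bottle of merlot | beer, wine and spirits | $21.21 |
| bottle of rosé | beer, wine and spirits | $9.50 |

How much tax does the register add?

$19.62

Six-pack IPA $11.65: beer, wine and spirits → 7% + 2.75% municipal = 9.75% → $1.14
Breakfast burrito $8.94: prepared food → 6.25% + 2.25% municipal = 8.5% → $0.76
Café latte $6.72: prepared food → 6.25% + 2.25% municipal = 8.5% → $0.57
Cheddar block $8.54: unprepared food → 4.75% + 0% municipal = 4.75% → $0.41
Sparkling wine $27.23: beer, wine and spirits → 7% + 2.75% municipal = 9.75% → $2.65
Stainless water bottle $27.36: everything else → 3.5% + 1.5% municipal = 5% → $1.37
Craft lager (4-pack) $14.65: beer, wine and spirits → 7% + 2.75% municipal = 9.75% → $1.43
Bottle of whiskey $44.81: beer, wine and spirits → 7% + 2.75% municipal = 9.75% → $4.37
Umbrella $25.95: everything else → 3.5% + 1.5% municipal = 5% → $1.30
Bottle of gin (750 mL) $26.88: beer, wine and spirits → 7% + 2.75% municipal = 9.75% → $2.62
Bottle of merlot $21.21: beer, wine and spirits → 7% + 2.75% municipal = 9.75% → $2.07
Bottle of rosé $9.50: beer, wine and spirits → 7% + 2.75% municipal = 9.75% → $0.93
Total tax = $1.14 + $0.76 + $0.57 + $0.41 + $2.65 + $1.37 + $1.43 + $4.37 + $1.30 + $2.62 + $2.07 + $0.93 = $19.62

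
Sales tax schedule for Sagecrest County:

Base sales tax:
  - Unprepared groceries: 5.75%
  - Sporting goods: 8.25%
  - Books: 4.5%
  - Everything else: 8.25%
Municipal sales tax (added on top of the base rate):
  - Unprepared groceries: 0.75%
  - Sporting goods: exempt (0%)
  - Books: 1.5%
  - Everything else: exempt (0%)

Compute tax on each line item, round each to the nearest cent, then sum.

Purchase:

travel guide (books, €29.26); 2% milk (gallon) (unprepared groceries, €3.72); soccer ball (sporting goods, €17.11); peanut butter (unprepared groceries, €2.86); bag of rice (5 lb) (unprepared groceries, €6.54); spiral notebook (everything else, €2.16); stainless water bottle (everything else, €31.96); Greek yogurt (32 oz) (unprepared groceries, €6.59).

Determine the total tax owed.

Travel guide €29.26: books → 4.5% + 1.5% municipal = 6% → €1.76
2% milk (gallon) €3.72: unprepared groceries → 5.75% + 0.75% municipal = 6.5% → €0.24
Soccer ball €17.11: sporting goods → 8.25% + 0% municipal = 8.25% → €1.41
Peanut butter €2.86: unprepared groceries → 5.75% + 0.75% municipal = 6.5% → €0.19
Bag of rice (5 lb) €6.54: unprepared groceries → 5.75% + 0.75% municipal = 6.5% → €0.43
Spiral notebook €2.16: everything else → 8.25% + 0% municipal = 8.25% → €0.18
Stainless water bottle €31.96: everything else → 8.25% + 0% municipal = 8.25% → €2.64
Greek yogurt (32 oz) €6.59: unprepared groceries → 5.75% + 0.75% municipal = 6.5% → €0.43
Total tax = €1.76 + €0.24 + €1.41 + €0.19 + €0.43 + €0.18 + €2.64 + €0.43 = €7.28

€7.28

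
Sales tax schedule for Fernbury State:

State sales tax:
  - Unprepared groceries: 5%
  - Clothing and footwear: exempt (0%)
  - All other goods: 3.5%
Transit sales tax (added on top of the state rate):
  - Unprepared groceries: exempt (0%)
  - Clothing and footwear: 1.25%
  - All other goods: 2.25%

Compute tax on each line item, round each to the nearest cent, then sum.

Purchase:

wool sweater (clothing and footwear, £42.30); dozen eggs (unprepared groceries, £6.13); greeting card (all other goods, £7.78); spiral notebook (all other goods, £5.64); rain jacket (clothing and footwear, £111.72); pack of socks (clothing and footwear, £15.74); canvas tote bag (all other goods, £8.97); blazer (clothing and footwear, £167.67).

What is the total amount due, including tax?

Wool sweater £42.30: clothing and footwear → 0% + 1.25% transit = 1.25% → £0.53
Dozen eggs £6.13: unprepared groceries → 5% + 0% transit = 5% → £0.31
Greeting card £7.78: all other goods → 3.5% + 2.25% transit = 5.75% → £0.45
Spiral notebook £5.64: all other goods → 3.5% + 2.25% transit = 5.75% → £0.32
Rain jacket £111.72: clothing and footwear → 0% + 1.25% transit = 1.25% → £1.40
Pack of socks £15.74: clothing and footwear → 0% + 1.25% transit = 1.25% → £0.20
Canvas tote bag £8.97: all other goods → 3.5% + 2.25% transit = 5.75% → £0.52
Blazer £167.67: clothing and footwear → 0% + 1.25% transit = 1.25% → £2.10
Subtotal = £365.95; tax = £5.83; total due = £371.78

£371.78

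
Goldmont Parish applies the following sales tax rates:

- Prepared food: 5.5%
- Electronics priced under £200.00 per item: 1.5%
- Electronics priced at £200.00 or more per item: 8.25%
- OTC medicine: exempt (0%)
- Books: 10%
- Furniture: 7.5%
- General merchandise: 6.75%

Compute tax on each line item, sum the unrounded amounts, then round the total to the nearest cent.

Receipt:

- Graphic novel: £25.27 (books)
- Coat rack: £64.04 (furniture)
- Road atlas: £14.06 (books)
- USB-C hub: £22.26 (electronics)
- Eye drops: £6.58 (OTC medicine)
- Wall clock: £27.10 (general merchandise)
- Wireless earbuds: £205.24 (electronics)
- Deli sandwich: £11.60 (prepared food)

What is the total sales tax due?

Graphic novel £25.27: books → 10% → £2.527
Coat rack £64.04: furniture → 7.5% → £4.803
Road atlas £14.06: books → 10% → £1.406
USB-C hub £22.26: electronics, under £200.00 → 1.5% → £0.3339
Eye drops £6.58: OTC medicine → 0% → £0.00
Wall clock £27.10: general merchandise → 6.75% → £1.82925
Wireless earbuds £205.24: electronics, £200.00 or more → 8.25% → £16.9323
Deli sandwich £11.60: prepared food → 5.5% → £0.638
Unrounded tax sum = £28.46945 → £28.47

£28.47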